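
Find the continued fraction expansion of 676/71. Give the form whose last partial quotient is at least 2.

[9; 1, 1, 11, 3]

676 = 9*71 + 37
71 = 1*37 + 34
37 = 1*34 + 3
34 = 11*3 + 1
3 = 3*1 + 0  (stop)
So 676/71 = [9; 1, 1, 11, 3].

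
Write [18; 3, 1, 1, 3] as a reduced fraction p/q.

Using pₖ = aₖpₖ₋₁ + pₖ₋₂ and qₖ = aₖqₖ₋₁ + qₖ₋₂:
  k=0: a=18, p=18, q=1
  k=1: a=3, p=55, q=3
  k=2: a=1, p=73, q=4
  k=3: a=1, p=128, q=7
  k=4: a=3, p=457, q=25

457/25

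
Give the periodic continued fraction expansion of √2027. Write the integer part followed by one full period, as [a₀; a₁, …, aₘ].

a₀ = ⌊√2027⌋ = 45.
With m₀=0, d₀=1 and mₖ₊₁ = dₖaₖ − mₖ, dₖ₊₁ = (n − mₖ₊₁²)/dₖ, aₖ₊₁ = ⌊(a₀+mₖ₊₁)/dₖ₊₁⌋:
  k=1: m=45, d=2, a=45
  k=2: m=45, d=1, a=90
d=1 and a=2a₀=90 at k=2, so the next step gives (m, d) = (45, 2) again — its k=1 value — and the period has length 2.

[45; 45, 90]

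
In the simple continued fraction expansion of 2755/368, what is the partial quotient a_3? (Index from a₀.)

2755 = 7·368 + 179   →  a_0 = 7
368 = 2·179 + 10   →  a_1 = 2
179 = 17·10 + 9   →  a_2 = 17
10 = 1·9 + 1   →  a_3 = 1

1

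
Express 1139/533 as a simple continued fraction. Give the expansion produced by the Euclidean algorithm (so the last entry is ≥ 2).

1139 = 2·533 + 73
533 = 7·73 + 22
73 = 3·22 + 7
22 = 3·7 + 1
7 = 7·1 + 0  (stop)
So 1139/533 = [2; 7, 3, 3, 7].

[2; 7, 3, 3, 7]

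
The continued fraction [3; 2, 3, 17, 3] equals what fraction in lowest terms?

1269/370

Using pₖ = aₖpₖ₋₁ + pₖ₋₂ and qₖ = aₖqₖ₋₁ + qₖ₋₂:
  k=0: a=3, p=3, q=1
  k=1: a=2, p=7, q=2
  k=2: a=3, p=24, q=7
  k=3: a=17, p=415, q=121
  k=4: a=3, p=1269, q=370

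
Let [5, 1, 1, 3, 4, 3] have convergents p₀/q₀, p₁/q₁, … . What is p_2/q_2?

Using pₖ = aₖpₖ₋₁ + pₖ₋₂, qₖ = aₖqₖ₋₁ + qₖ₋₂ (with p₋₁=1, p₋₂=0, q₋₁=0, q₋₂=1):
  k=0: a=5, p=5, q=1
  k=1: a=1, p=6, q=1
  k=2: a=1, p=11, q=2

11/2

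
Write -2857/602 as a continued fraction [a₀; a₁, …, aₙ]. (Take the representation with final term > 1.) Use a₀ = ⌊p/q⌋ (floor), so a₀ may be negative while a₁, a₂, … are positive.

[-5; 3, 1, 14, 3, 3]

-2857 = -5·602 + 153
602 = 3·153 + 143
153 = 1·143 + 10
143 = 14·10 + 3
10 = 3·3 + 1
3 = 3·1 + 0  (stop)
So -2857/602 = [-5; 3, 1, 14, 3, 3].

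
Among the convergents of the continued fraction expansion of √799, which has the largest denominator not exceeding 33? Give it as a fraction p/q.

424/15

√799 = [28; 3, 1, 3, 56, …] (period length 4).
Convergents:
  p_0/q_0 = 28/1
  p_1/q_1 = 85/3
  p_2/q_2 = 113/4
  p_3/q_3 = 424/15
  p_4/q_4 = 23857/844
q_3 = 15 ≤ 33 < 844 = q_4, so the answer is 424/15.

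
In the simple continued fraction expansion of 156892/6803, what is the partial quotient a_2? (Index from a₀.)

156892 = 23·6803 + 423   →  a_0 = 23
6803 = 16·423 + 35   →  a_1 = 16
423 = 12·35 + 3   →  a_2 = 12

12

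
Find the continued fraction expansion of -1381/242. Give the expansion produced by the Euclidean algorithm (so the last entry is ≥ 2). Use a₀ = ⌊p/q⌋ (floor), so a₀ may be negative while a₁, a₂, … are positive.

-1381 = -6×242 + 71
242 = 3×71 + 29
71 = 2×29 + 13
29 = 2×13 + 3
13 = 4×3 + 1
3 = 3×1 + 0  (stop)
So -1381/242 = [-6; 3, 2, 2, 4, 3].

[-6; 3, 2, 2, 4, 3]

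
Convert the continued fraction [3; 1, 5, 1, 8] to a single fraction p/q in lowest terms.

Using pₖ = aₖpₖ₋₁ + pₖ₋₂ and qₖ = aₖqₖ₋₁ + qₖ₋₂:
  k=0: a=3, p=3, q=1
  k=1: a=1, p=4, q=1
  k=2: a=5, p=23, q=6
  k=3: a=1, p=27, q=7
  k=4: a=8, p=239, q=62

239/62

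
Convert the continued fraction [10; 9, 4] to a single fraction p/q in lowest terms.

374/37

Using pₖ = aₖpₖ₋₁ + pₖ₋₂ and qₖ = aₖqₖ₋₁ + qₖ₋₂:
  k=0: a=10, p=10, q=1
  k=1: a=9, p=91, q=9
  k=2: a=4, p=374, q=37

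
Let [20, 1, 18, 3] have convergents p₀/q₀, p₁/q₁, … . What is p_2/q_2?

398/19

Using pₖ = aₖpₖ₋₁ + pₖ₋₂, qₖ = aₖqₖ₋₁ + qₖ₋₂ (with p₋₁=1, p₋₂=0, q₋₁=0, q₋₂=1):
  k=0: a=20, p=20, q=1
  k=1: a=1, p=21, q=1
  k=2: a=18, p=398, q=19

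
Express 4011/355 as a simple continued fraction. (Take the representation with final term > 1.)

4011 = 11×355 + 106
355 = 3×106 + 37
106 = 2×37 + 32
37 = 1×32 + 5
32 = 6×5 + 2
5 = 2×2 + 1
2 = 2×1 + 0  (stop)
So 4011/355 = [11; 3, 2, 1, 6, 2, 2].

[11; 3, 2, 1, 6, 2, 2]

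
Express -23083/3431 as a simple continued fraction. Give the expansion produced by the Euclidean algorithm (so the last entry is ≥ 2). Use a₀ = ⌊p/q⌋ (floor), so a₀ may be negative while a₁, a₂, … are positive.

-23083 = -7·3431 + 934
3431 = 3·934 + 629
934 = 1·629 + 305
629 = 2·305 + 19
305 = 16·19 + 1
19 = 19·1 + 0  (stop)
So -23083/3431 = [-7; 3, 1, 2, 16, 19].

[-7; 3, 1, 2, 16, 19]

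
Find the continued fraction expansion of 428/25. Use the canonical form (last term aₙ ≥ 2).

428 = 17*25 + 3
25 = 8*3 + 1
3 = 3*1 + 0  (stop)
So 428/25 = [17; 8, 3].

[17; 8, 3]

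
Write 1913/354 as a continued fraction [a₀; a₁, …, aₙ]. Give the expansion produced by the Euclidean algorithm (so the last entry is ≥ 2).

[5; 2, 2, 9, 1, 2, 2]

1913 = 5×354 + 143
354 = 2×143 + 68
143 = 2×68 + 7
68 = 9×7 + 5
7 = 1×5 + 2
5 = 2×2 + 1
2 = 2×1 + 0  (stop)
So 1913/354 = [5; 2, 2, 9, 1, 2, 2].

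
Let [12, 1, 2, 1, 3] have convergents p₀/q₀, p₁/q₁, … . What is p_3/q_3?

Using pₖ = aₖpₖ₋₁ + pₖ₋₂, qₖ = aₖqₖ₋₁ + qₖ₋₂ (with p₋₁=1, p₋₂=0, q₋₁=0, q₋₂=1):
  k=0: a=12, p=12, q=1
  k=1: a=1, p=13, q=1
  k=2: a=2, p=38, q=3
  k=3: a=1, p=51, q=4

51/4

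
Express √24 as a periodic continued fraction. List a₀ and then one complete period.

[4; 1, 8]

a₀ = ⌊√24⌋ = 4.
With m₀=0, d₀=1 and mₖ₊₁ = dₖaₖ − mₖ, dₖ₊₁ = (n − mₖ₊₁²)/dₖ, aₖ₊₁ = ⌊(a₀+mₖ₊₁)/dₖ₊₁⌋:
  k=1: m=4, d=8, a=1
  k=2: m=4, d=1, a=8
d=1 and a=2a₀=8 at k=2, so the next step gives (m, d) = (4, 8) again — its k=1 value — and the period has length 2.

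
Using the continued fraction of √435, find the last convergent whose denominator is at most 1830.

√435 = [20; 1, 5, 1, 40, …] (period length 4).
Convergents:
  p_0/q_0 = 20/1
  p_1/q_1 = 21/1
  p_2/q_2 = 125/6
  p_3/q_3 = 146/7
  p_4/q_4 = 5965/286
  p_5/q_5 = 6111/293
  p_6/q_6 = 36520/1751
  p_7/q_7 = 42631/2044
q_6 = 1751 ≤ 1830 < 2044 = q_7, so the answer is 36520/1751.

36520/1751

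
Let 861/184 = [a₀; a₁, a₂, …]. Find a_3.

861 = 4·184 + 125   →  a_0 = 4
184 = 1·125 + 59   →  a_1 = 1
125 = 2·59 + 7   →  a_2 = 2
59 = 8·7 + 3   →  a_3 = 8

8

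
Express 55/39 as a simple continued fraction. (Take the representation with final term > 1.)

55 = 1·39 + 16
39 = 2·16 + 7
16 = 2·7 + 2
7 = 3·2 + 1
2 = 2·1 + 0  (stop)
So 55/39 = [1; 2, 2, 3, 2].

[1; 2, 2, 3, 2]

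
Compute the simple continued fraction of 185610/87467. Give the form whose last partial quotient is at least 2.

185610 = 2·87467 + 10676
87467 = 8·10676 + 2059
10676 = 5·2059 + 381
2059 = 5·381 + 154
381 = 2·154 + 73
154 = 2·73 + 8
73 = 9·8 + 1
8 = 8·1 + 0  (stop)
So 185610/87467 = [2; 8, 5, 5, 2, 2, 9, 8].

[2; 8, 5, 5, 2, 2, 9, 8]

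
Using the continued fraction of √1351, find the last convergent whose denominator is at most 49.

1507/41

√1351 = [36; 1, 3, 10, 3, 1, 72, …] (period length 6).
Convergents:
  p_0/q_0 = 36/1
  p_1/q_1 = 37/1
  p_2/q_2 = 147/4
  p_3/q_3 = 1507/41
  p_4/q_4 = 4668/127
q_3 = 41 ≤ 49 < 127 = q_4, so the answer is 1507/41.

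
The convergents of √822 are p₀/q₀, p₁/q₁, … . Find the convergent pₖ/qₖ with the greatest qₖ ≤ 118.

√822 = [28; 1, 2, 28, 2, 1, 56, …] (period length 6).
Convergents:
  p_0/q_0 = 28/1
  p_1/q_1 = 29/1
  p_2/q_2 = 86/3
  p_3/q_3 = 2437/85
  p_4/q_4 = 4960/173
q_3 = 85 ≤ 118 < 173 = q_4, so the answer is 2437/85.

2437/85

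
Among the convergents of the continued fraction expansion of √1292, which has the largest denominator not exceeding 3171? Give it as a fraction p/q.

46548/1295

√1292 = [35; 1, 16, 1, 70, …] (period length 4).
Convergents:
  p_0/q_0 = 35/1
  p_1/q_1 = 36/1
  p_2/q_2 = 611/17
  p_3/q_3 = 647/18
  p_4/q_4 = 45901/1277
  p_5/q_5 = 46548/1295
  p_6/q_6 = 790669/21997
q_5 = 1295 ≤ 3171 < 21997 = q_6, so the answer is 46548/1295.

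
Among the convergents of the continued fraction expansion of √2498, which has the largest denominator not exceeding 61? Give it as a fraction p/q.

√2498 = [49; 1, 48, 1, 98, …] (period length 4).
Convergents:
  p_0/q_0 = 49/1
  p_1/q_1 = 50/1
  p_2/q_2 = 2449/49
  p_3/q_3 = 2499/50
  p_4/q_4 = 247351/4949
q_3 = 50 ≤ 61 < 4949 = q_4, so the answer is 2499/50.

2499/50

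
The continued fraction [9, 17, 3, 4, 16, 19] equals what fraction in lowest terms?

630539/69613

Using pₖ = aₖpₖ₋₁ + pₖ₋₂ and qₖ = aₖqₖ₋₁ + qₖ₋₂:
  k=0: a=9, p=9, q=1
  k=1: a=17, p=154, q=17
  k=2: a=3, p=471, q=52
  k=3: a=4, p=2038, q=225
  k=4: a=16, p=33079, q=3652
  k=5: a=19, p=630539, q=69613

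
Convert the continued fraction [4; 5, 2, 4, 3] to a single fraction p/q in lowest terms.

Fold from the inside: start with 3/1.
  4 + 1/3 = 13/3
  2 + 3/13 = 29/13
  5 + 13/29 = 158/29
  4 + 29/158 = 661/158

661/158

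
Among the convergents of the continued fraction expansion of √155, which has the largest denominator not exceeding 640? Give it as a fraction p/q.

√155 = [12; 2, 4, 2, 24, …] (period length 4).
Convergents:
  p_0/q_0 = 12/1
  p_1/q_1 = 25/2
  p_2/q_2 = 112/9
  p_3/q_3 = 249/20
  p_4/q_4 = 6088/489
  p_5/q_5 = 12425/998
q_4 = 489 ≤ 640 < 998 = q_5, so the answer is 6088/489.

6088/489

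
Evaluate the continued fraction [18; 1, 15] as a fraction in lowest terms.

303/16

Using pₖ = aₖpₖ₋₁ + pₖ₋₂ and qₖ = aₖqₖ₋₁ + qₖ₋₂:
  k=0: a=18, p=18, q=1
  k=1: a=1, p=19, q=1
  k=2: a=15, p=303, q=16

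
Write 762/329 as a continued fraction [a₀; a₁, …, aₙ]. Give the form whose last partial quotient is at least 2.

[2; 3, 6, 8, 2]

762 = 2×329 + 104
329 = 3×104 + 17
104 = 6×17 + 2
17 = 8×2 + 1
2 = 2×1 + 0  (stop)
So 762/329 = [2; 3, 6, 8, 2].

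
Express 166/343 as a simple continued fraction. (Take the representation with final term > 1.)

[0; 2, 15, 11]

166 = 0·343 + 166
343 = 2·166 + 11
166 = 15·11 + 1
11 = 11·1 + 0  (stop)
So 166/343 = [0; 2, 15, 11].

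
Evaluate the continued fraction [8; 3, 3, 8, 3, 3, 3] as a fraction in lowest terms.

Fold from the inside: start with 3/1.
  3 + 1/3 = 10/3
  3 + 3/10 = 33/10
  8 + 10/33 = 274/33
  3 + 33/274 = 855/274
  3 + 274/855 = 2839/855
  8 + 855/2839 = 23567/2839

23567/2839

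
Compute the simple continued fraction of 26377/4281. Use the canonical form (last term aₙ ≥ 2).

[6; 6, 5, 8, 2, 3, 2]

26377 = 6·4281 + 691
4281 = 6·691 + 135
691 = 5·135 + 16
135 = 8·16 + 7
16 = 2·7 + 2
7 = 3·2 + 1
2 = 2·1 + 0  (stop)
So 26377/4281 = [6; 6, 5, 8, 2, 3, 2].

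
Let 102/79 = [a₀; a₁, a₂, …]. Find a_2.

102 = 1·79 + 23   →  a_0 = 1
79 = 3·23 + 10   →  a_1 = 3
23 = 2·10 + 3   →  a_2 = 2

2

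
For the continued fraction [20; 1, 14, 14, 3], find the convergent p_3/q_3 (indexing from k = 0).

4417/211

Using pₖ = aₖpₖ₋₁ + pₖ₋₂, qₖ = aₖqₖ₋₁ + qₖ₋₂ (with p₋₁=1, p₋₂=0, q₋₁=0, q₋₂=1):
  k=0: a=20, p=20, q=1
  k=1: a=1, p=21, q=1
  k=2: a=14, p=314, q=15
  k=3: a=14, p=4417, q=211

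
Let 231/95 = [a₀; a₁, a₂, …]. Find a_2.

3

231 = 2·95 + 41   →  a_0 = 2
95 = 2·41 + 13   →  a_1 = 2
41 = 3·13 + 2   →  a_2 = 3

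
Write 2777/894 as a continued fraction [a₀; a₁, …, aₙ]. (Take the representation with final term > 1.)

[3; 9, 2, 2, 3, 2, 2]

2777 = 3×894 + 95
894 = 9×95 + 39
95 = 2×39 + 17
39 = 2×17 + 5
17 = 3×5 + 2
5 = 2×2 + 1
2 = 2×1 + 0  (stop)
So 2777/894 = [3; 9, 2, 2, 3, 2, 2].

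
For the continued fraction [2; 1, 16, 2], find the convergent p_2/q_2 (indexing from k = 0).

50/17

Using pₖ = aₖpₖ₋₁ + pₖ₋₂, qₖ = aₖqₖ₋₁ + qₖ₋₂ (with p₋₁=1, p₋₂=0, q₋₁=0, q₋₂=1):
  k=0: a=2, p=2, q=1
  k=1: a=1, p=3, q=1
  k=2: a=16, p=50, q=17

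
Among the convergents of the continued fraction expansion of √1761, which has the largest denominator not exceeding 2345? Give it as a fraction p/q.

97483/2323

√1761 = [41; 1, 26, 1, 82, …] (period length 4).
Convergents:
  p_0/q_0 = 41/1
  p_1/q_1 = 42/1
  p_2/q_2 = 1133/27
  p_3/q_3 = 1175/28
  p_4/q_4 = 97483/2323
  p_5/q_5 = 98658/2351
q_4 = 2323 ≤ 2345 < 2351 = q_5, so the answer is 97483/2323.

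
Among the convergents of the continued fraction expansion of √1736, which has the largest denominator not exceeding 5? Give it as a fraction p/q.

√1736 = [41; 1, 1, 1, 82, …] (period length 4).
Convergents:
  p_0/q_0 = 41/1
  p_1/q_1 = 42/1
  p_2/q_2 = 83/2
  p_3/q_3 = 125/3
  p_4/q_4 = 10333/248
q_3 = 3 ≤ 5 < 248 = q_4, so the answer is 125/3.

125/3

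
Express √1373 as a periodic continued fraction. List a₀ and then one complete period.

a₀ = ⌊√1373⌋ = 37.

[37; 18, 1, 1, 18, 74]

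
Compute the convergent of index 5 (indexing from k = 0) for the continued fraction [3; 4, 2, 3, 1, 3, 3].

Using pₖ = aₖpₖ₋₁ + pₖ₋₂, qₖ = aₖqₖ₋₁ + qₖ₋₂ (with p₋₁=1, p₋₂=0, q₋₁=0, q₋₂=1):
  k=0: a=3, p=3, q=1
  k=1: a=4, p=13, q=4
  k=2: a=2, p=29, q=9
  k=3: a=3, p=100, q=31
  k=4: a=1, p=129, q=40
  k=5: a=3, p=487, q=151

487/151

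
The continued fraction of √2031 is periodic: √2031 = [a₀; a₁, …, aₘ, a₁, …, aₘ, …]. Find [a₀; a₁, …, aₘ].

a₀ = ⌊√2031⌋ = 45.
With m₀=0, d₀=1 and mₖ₊₁ = dₖaₖ − mₖ, dₖ₊₁ = (n − mₖ₊₁²)/dₖ, aₖ₊₁ = ⌊(a₀+mₖ₊₁)/dₖ₊₁⌋:
  k=1: m=45, d=6, a=15
  k=2: m=45, d=1, a=90
d=1 and a=2a₀=90 at k=2, so the next step gives (m, d) = (45, 6) again — its k=1 value — and the period has length 2.

[45; 15, 90]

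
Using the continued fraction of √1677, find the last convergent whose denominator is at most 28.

819/20

√1677 = [40; 1, 19, 2, 19, 1, 80, …] (period length 6).
Convergents:
  p_0/q_0 = 40/1
  p_1/q_1 = 41/1
  p_2/q_2 = 819/20
  p_3/q_3 = 1679/41
q_2 = 20 ≤ 28 < 41 = q_3, so the answer is 819/20.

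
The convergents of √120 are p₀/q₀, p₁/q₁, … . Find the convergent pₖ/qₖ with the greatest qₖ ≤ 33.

√120 = [10; 1, 20, …] (period length 2).
Convergents:
  p_0/q_0 = 10/1
  p_1/q_1 = 11/1
  p_2/q_2 = 230/21
  p_3/q_3 = 241/22
  p_4/q_4 = 5050/461
q_3 = 22 ≤ 33 < 461 = q_4, so the answer is 241/22.

241/22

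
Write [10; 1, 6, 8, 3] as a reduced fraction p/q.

1933/178

Fold from the inside: start with 3/1.
  8 + 1/3 = 25/3
  6 + 3/25 = 153/25
  1 + 25/153 = 178/153
  10 + 153/178 = 1933/178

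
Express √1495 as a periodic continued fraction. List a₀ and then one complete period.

a₀ = ⌊√1495⌋ = 38.
With m₀=0, d₀=1 and mₖ₊₁ = dₖaₖ − mₖ, dₖ₊₁ = (n − mₖ₊₁²)/dₖ, aₖ₊₁ = ⌊(a₀+mₖ₊₁)/dₖ₊₁⌋:
  k=1: m=38, d=51, a=1
  k=2: m=13, d=26, a=1
  k=3: m=13, d=51, a=1
  k=4: m=38, d=1, a=76
d=1 and a=2a₀=76 at k=4, so the next step gives (m, d) = (38, 51) again — its k=1 value — and the period has length 4.

[38; 1, 1, 1, 76]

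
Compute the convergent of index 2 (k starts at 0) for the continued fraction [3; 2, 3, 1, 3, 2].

Using pₖ = aₖpₖ₋₁ + pₖ₋₂, qₖ = aₖqₖ₋₁ + qₖ₋₂ (with p₋₁=1, p₋₂=0, q₋₁=0, q₋₂=1):
  k=0: a=3, p=3, q=1
  k=1: a=2, p=7, q=2
  k=2: a=3, p=24, q=7

24/7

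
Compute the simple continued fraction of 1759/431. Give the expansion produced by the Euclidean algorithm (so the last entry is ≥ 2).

1759 = 4×431 + 35
431 = 12×35 + 11
35 = 3×11 + 2
11 = 5×2 + 1
2 = 2×1 + 0  (stop)
So 1759/431 = [4; 12, 3, 5, 2].

[4; 12, 3, 5, 2]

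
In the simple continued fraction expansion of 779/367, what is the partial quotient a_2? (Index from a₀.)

6

779 = 2·367 + 45   →  a_0 = 2
367 = 8·45 + 7   →  a_1 = 8
45 = 6·7 + 3   →  a_2 = 6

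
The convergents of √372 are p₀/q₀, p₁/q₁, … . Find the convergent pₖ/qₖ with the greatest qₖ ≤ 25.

135/7

√372 = [19; 3, 2, 12, 2, 3, 38, …] (period length 6).
Convergents:
  p_0/q_0 = 19/1
  p_1/q_1 = 58/3
  p_2/q_2 = 135/7
  p_3/q_3 = 1678/87
q_2 = 7 ≤ 25 < 87 = q_3, so the answer is 135/7.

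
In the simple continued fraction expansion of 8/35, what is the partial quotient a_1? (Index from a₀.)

8 = 0·35 + 8   →  a_0 = 0
35 = 4·8 + 3   →  a_1 = 4

4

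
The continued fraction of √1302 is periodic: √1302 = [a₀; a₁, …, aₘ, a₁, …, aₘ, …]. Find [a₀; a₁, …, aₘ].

a₀ = ⌊√1302⌋ = 36.
With m₀=0, d₀=1 and mₖ₊₁ = dₖaₖ − mₖ, dₖ₊₁ = (n − mₖ₊₁²)/dₖ, aₖ₊₁ = ⌊(a₀+mₖ₊₁)/dₖ₊₁⌋:
  k=1: m=36, d=6, a=12
  k=2: m=36, d=1, a=72
d=1 and a=2a₀=72 at k=2, so the next step gives (m, d) = (36, 6) again — its k=1 value — and the period has length 2.

[36; 12, 72]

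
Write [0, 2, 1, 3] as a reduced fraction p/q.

4/11

Using pₖ = aₖpₖ₋₁ + pₖ₋₂ and qₖ = aₖqₖ₋₁ + qₖ₋₂:
  k=0: a=0, p=0, q=1
  k=1: a=2, p=1, q=2
  k=2: a=1, p=1, q=3
  k=3: a=3, p=4, q=11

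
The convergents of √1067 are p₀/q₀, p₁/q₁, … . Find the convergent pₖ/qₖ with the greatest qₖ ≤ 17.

98/3

√1067 = [32; 1, 1, 1, 64, …] (period length 4).
Convergents:
  p_0/q_0 = 32/1
  p_1/q_1 = 33/1
  p_2/q_2 = 65/2
  p_3/q_3 = 98/3
  p_4/q_4 = 6337/194
q_3 = 3 ≤ 17 < 194 = q_4, so the answer is 98/3.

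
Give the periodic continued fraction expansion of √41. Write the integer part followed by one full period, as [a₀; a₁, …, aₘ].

a₀ = ⌊√41⌋ = 6.
With m₀=0, d₀=1 and mₖ₊₁ = dₖaₖ − mₖ, dₖ₊₁ = (n − mₖ₊₁²)/dₖ, aₖ₊₁ = ⌊(a₀+mₖ₊₁)/dₖ₊₁⌋:
  k=1: m=6, d=5, a=2
  k=2: m=4, d=5, a=2
  k=3: m=6, d=1, a=12
d=1 and a=2a₀=12 at k=3, so the next step gives (m, d) = (6, 5) again — its k=1 value — and the period has length 3.

[6; 2, 2, 12]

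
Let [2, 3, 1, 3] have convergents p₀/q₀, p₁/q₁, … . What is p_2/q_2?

Using pₖ = aₖpₖ₋₁ + pₖ₋₂, qₖ = aₖqₖ₋₁ + qₖ₋₂ (with p₋₁=1, p₋₂=0, q₋₁=0, q₋₂=1):
  k=0: a=2, p=2, q=1
  k=1: a=3, p=7, q=3
  k=2: a=1, p=9, q=4

9/4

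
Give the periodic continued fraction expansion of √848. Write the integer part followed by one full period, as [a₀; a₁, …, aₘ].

[29; 8, 3, 3, 3, 8, 58]

a₀ = ⌊√848⌋ = 29.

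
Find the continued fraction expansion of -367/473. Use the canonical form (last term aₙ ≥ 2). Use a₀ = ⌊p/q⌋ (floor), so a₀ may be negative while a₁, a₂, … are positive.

-367 = -1*473 + 106
473 = 4*106 + 49
106 = 2*49 + 8
49 = 6*8 + 1
8 = 8*1 + 0  (stop)
So -367/473 = [-1; 4, 2, 6, 8].

[-1; 4, 2, 6, 8]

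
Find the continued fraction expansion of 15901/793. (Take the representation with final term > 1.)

[20; 19, 2, 1, 13]

15901 = 20×793 + 41
793 = 19×41 + 14
41 = 2×14 + 13
14 = 1×13 + 1
13 = 13×1 + 0  (stop)
So 15901/793 = [20; 19, 2, 1, 13].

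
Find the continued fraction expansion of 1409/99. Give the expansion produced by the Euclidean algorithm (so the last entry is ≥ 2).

1409 = 14·99 + 23
99 = 4·23 + 7
23 = 3·7 + 2
7 = 3·2 + 1
2 = 2·1 + 0  (stop)
So 1409/99 = [14; 4, 3, 3, 2].

[14; 4, 3, 3, 2]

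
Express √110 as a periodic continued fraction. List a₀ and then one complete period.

a₀ = ⌊√110⌋ = 10.

[10; 2, 20]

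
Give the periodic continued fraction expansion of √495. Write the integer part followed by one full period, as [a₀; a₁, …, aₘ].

[22; 4, 44]

a₀ = ⌊√495⌋ = 22.
With m₀=0, d₀=1 and mₖ₊₁ = dₖaₖ − mₖ, dₖ₊₁ = (n − mₖ₊₁²)/dₖ, aₖ₊₁ = ⌊(a₀+mₖ₊₁)/dₖ₊₁⌋:
  k=1: m=22, d=11, a=4
  k=2: m=22, d=1, a=44
d=1 and a=2a₀=44 at k=2, so the next step gives (m, d) = (22, 11) again — its k=1 value — and the period has length 2.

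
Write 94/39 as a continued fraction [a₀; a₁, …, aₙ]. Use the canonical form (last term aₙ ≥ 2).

94 = 2·39 + 16
39 = 2·16 + 7
16 = 2·7 + 2
7 = 3·2 + 1
2 = 2·1 + 0  (stop)
So 94/39 = [2; 2, 2, 3, 2].

[2; 2, 2, 3, 2]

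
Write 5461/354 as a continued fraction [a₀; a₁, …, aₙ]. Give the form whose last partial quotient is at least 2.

[15; 2, 2, 1, 9, 2, 2]

5461 = 15*354 + 151
354 = 2*151 + 52
151 = 2*52 + 47
52 = 1*47 + 5
47 = 9*5 + 2
5 = 2*2 + 1
2 = 2*1 + 0  (stop)
So 5461/354 = [15; 2, 2, 1, 9, 2, 2].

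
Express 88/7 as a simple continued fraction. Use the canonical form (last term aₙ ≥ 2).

[12; 1, 1, 3]

88 = 12*7 + 4
7 = 1*4 + 3
4 = 1*3 + 1
3 = 3*1 + 0  (stop)
So 88/7 = [12; 1, 1, 3].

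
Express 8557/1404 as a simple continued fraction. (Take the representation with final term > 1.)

8557 = 6×1404 + 133
1404 = 10×133 + 74
133 = 1×74 + 59
74 = 1×59 + 15
59 = 3×15 + 14
15 = 1×14 + 1
14 = 14×1 + 0  (stop)
So 8557/1404 = [6; 10, 1, 1, 3, 1, 14].

[6; 10, 1, 1, 3, 1, 14]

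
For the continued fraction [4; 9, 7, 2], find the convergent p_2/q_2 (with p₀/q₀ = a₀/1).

Using pₖ = aₖpₖ₋₁ + pₖ₋₂, qₖ = aₖqₖ₋₁ + qₖ₋₂ (with p₋₁=1, p₋₂=0, q₋₁=0, q₋₂=1):
  k=0: a=4, p=4, q=1
  k=1: a=9, p=37, q=9
  k=2: a=7, p=263, q=64

263/64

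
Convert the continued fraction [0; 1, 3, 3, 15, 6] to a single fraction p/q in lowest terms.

928/1207

Using pₖ = aₖpₖ₋₁ + pₖ₋₂ and qₖ = aₖqₖ₋₁ + qₖ₋₂:
  k=0: a=0, p=0, q=1
  k=1: a=1, p=1, q=1
  k=2: a=3, p=3, q=4
  k=3: a=3, p=10, q=13
  k=4: a=15, p=153, q=199
  k=5: a=6, p=928, q=1207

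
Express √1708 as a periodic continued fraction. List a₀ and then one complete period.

a₀ = ⌊√1708⌋ = 41.
With m₀=0, d₀=1 and mₖ₊₁ = dₖaₖ − mₖ, dₖ₊₁ = (n − mₖ₊₁²)/dₖ, aₖ₊₁ = ⌊(a₀+mₖ₊₁)/dₖ₊₁⌋:
  k=1: m=41, d=27, a=3
  k=2: m=40, d=4, a=20
  k=3: m=40, d=27, a=3
  k=4: m=41, d=1, a=82
d=1 and a=2a₀=82 at k=4, so the next step gives (m, d) = (41, 27) again — its k=1 value — and the period has length 4.

[41; 3, 20, 3, 82]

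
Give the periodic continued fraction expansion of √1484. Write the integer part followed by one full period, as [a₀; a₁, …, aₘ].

a₀ = ⌊√1484⌋ = 38.
With m₀=0, d₀=1 and mₖ₊₁ = dₖaₖ − mₖ, dₖ₊₁ = (n − mₖ₊₁²)/dₖ, aₖ₊₁ = ⌊(a₀+mₖ₊₁)/dₖ₊₁⌋:
  k=1: m=38, d=40, a=1
  k=2: m=2, d=37, a=1
  k=3: m=35, d=7, a=10
  k=4: m=35, d=37, a=1
  k=5: m=2, d=40, a=1
  k=6: m=38, d=1, a=76
d=1 and a=2a₀=76 at k=6, so the next step gives (m, d) = (38, 40) again — its k=1 value — and the period has length 6.

[38; 1, 1, 10, 1, 1, 76]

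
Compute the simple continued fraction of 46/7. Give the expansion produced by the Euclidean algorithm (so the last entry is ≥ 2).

46 = 6×7 + 4
7 = 1×4 + 3
4 = 1×3 + 1
3 = 3×1 + 0  (stop)
So 46/7 = [6; 1, 1, 3].

[6; 1, 1, 3]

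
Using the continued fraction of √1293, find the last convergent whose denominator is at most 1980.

√1293 = [35; 1, 22, 1, 70, …] (period length 4).
Convergents:
  p_0/q_0 = 35/1
  p_1/q_1 = 36/1
  p_2/q_2 = 827/23
  p_3/q_3 = 863/24
  p_4/q_4 = 61237/1703
  p_5/q_5 = 62100/1727
  p_6/q_6 = 1427437/39697
q_5 = 1727 ≤ 1980 < 39697 = q_6, so the answer is 62100/1727.

62100/1727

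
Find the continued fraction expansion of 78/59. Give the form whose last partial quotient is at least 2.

[1; 3, 9, 2]

78 = 1×59 + 19
59 = 3×19 + 2
19 = 9×2 + 1
2 = 2×1 + 0  (stop)
So 78/59 = [1; 3, 9, 2].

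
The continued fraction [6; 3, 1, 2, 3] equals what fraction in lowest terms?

232/37

Using pₖ = aₖpₖ₋₁ + pₖ₋₂ and qₖ = aₖqₖ₋₁ + qₖ₋₂:
  k=0: a=6, p=6, q=1
  k=1: a=3, p=19, q=3
  k=2: a=1, p=25, q=4
  k=3: a=2, p=69, q=11
  k=4: a=3, p=232, q=37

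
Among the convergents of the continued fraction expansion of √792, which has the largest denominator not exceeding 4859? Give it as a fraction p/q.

77617/2758

√792 = [28; 7, 56, …] (period length 2).
Convergents:
  p_0/q_0 = 28/1
  p_1/q_1 = 197/7
  p_2/q_2 = 11060/393
  p_3/q_3 = 77617/2758
  p_4/q_4 = 4357612/154841
q_3 = 2758 ≤ 4859 < 154841 = q_4, so the answer is 77617/2758.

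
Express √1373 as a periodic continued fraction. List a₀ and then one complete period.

a₀ = ⌊√1373⌋ = 37.
With m₀=0, d₀=1 and mₖ₊₁ = dₖaₖ − mₖ, dₖ₊₁ = (n − mₖ₊₁²)/dₖ, aₖ₊₁ = ⌊(a₀+mₖ₊₁)/dₖ₊₁⌋:
  k=1: m=37, d=4, a=18
  k=2: m=35, d=37, a=1
  k=3: m=2, d=37, a=1
  k=4: m=35, d=4, a=18
  k=5: m=37, d=1, a=74
d=1 and a=2a₀=74 at k=5, so the next step gives (m, d) = (37, 4) again — its k=1 value — and the period has length 5.

[37; 18, 1, 1, 18, 74]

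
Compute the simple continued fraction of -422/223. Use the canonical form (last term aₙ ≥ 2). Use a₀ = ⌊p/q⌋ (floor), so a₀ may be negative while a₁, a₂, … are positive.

[-2; 9, 3, 2, 3]

-422 = -2*223 + 24
223 = 9*24 + 7
24 = 3*7 + 3
7 = 2*3 + 1
3 = 3*1 + 0  (stop)
So -422/223 = [-2; 9, 3, 2, 3].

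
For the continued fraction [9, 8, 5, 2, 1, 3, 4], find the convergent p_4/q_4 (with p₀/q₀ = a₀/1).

1195/131

Using pₖ = aₖpₖ₋₁ + pₖ₋₂, qₖ = aₖqₖ₋₁ + qₖ₋₂ (with p₋₁=1, p₋₂=0, q₋₁=0, q₋₂=1):
  k=0: a=9, p=9, q=1
  k=1: a=8, p=73, q=8
  k=2: a=5, p=374, q=41
  k=3: a=2, p=821, q=90
  k=4: a=1, p=1195, q=131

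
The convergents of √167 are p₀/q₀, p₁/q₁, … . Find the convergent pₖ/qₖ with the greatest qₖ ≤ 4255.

52092/4031

√167 = [12; 1, 11, 1, 24, …] (period length 4).
Convergents:
  p_0/q_0 = 12/1
  p_1/q_1 = 13/1
  p_2/q_2 = 155/12
  p_3/q_3 = 168/13
  p_4/q_4 = 4187/324
  p_5/q_5 = 4355/337
  p_6/q_6 = 52092/4031
  p_7/q_7 = 56447/4368
q_6 = 4031 ≤ 4255 < 4368 = q_7, so the answer is 52092/4031.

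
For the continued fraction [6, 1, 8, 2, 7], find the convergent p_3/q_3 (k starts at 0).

Using pₖ = aₖpₖ₋₁ + pₖ₋₂, qₖ = aₖqₖ₋₁ + qₖ₋₂ (with p₋₁=1, p₋₂=0, q₋₁=0, q₋₂=1):
  k=0: a=6, p=6, q=1
  k=1: a=1, p=7, q=1
  k=2: a=8, p=62, q=9
  k=3: a=2, p=131, q=19

131/19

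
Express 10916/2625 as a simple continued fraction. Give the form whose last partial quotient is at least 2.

[4; 6, 3, 4, 2, 4, 3]

10916 = 4·2625 + 416
2625 = 6·416 + 129
416 = 3·129 + 29
129 = 4·29 + 13
29 = 2·13 + 3
13 = 4·3 + 1
3 = 3·1 + 0  (stop)
So 10916/2625 = [4; 6, 3, 4, 2, 4, 3].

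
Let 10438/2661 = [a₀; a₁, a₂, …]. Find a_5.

10438 = 3·2661 + 2455   →  a_0 = 3
2661 = 1·2455 + 206   →  a_1 = 1
2455 = 11·206 + 189   →  a_2 = 11
206 = 1·189 + 17   →  a_3 = 1
189 = 11·17 + 2   →  a_4 = 11
17 = 8·2 + 1   →  a_5 = 8

8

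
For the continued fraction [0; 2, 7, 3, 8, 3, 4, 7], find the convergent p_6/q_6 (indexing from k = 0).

2467/5271

Using pₖ = aₖpₖ₋₁ + pₖ₋₂, qₖ = aₖqₖ₋₁ + qₖ₋₂ (with p₋₁=1, p₋₂=0, q₋₁=0, q₋₂=1):
  k=0: a=0, p=0, q=1
  k=1: a=2, p=1, q=2
  k=2: a=7, p=7, q=15
  k=3: a=3, p=22, q=47
  k=4: a=8, p=183, q=391
  k=5: a=3, p=571, q=1220
  k=6: a=4, p=2467, q=5271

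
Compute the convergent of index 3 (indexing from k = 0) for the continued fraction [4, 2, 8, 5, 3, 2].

Using pₖ = aₖpₖ₋₁ + pₖ₋₂, qₖ = aₖqₖ₋₁ + qₖ₋₂ (with p₋₁=1, p₋₂=0, q₋₁=0, q₋₂=1):
  k=0: a=4, p=4, q=1
  k=1: a=2, p=9, q=2
  k=2: a=8, p=76, q=17
  k=3: a=5, p=389, q=87

389/87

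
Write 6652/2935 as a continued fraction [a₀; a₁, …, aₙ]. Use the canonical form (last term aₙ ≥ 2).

[2; 3, 1, 3, 19, 3, 3]

6652 = 2×2935 + 782
2935 = 3×782 + 589
782 = 1×589 + 193
589 = 3×193 + 10
193 = 19×10 + 3
10 = 3×3 + 1
3 = 3×1 + 0  (stop)
So 6652/2935 = [2; 3, 1, 3, 19, 3, 3].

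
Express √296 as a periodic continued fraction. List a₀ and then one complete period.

[17; 4, 1, 7, 1, 4, 34]

a₀ = ⌊√296⌋ = 17.
With m₀=0, d₀=1 and mₖ₊₁ = dₖaₖ − mₖ, dₖ₊₁ = (n − mₖ₊₁²)/dₖ, aₖ₊₁ = ⌊(a₀+mₖ₊₁)/dₖ₊₁⌋:
  k=1: m=17, d=7, a=4
  k=2: m=11, d=25, a=1
  k=3: m=14, d=4, a=7
  k=4: m=14, d=25, a=1
  k=5: m=11, d=7, a=4
  k=6: m=17, d=1, a=34
d=1 and a=2a₀=34 at k=6, so the next step gives (m, d) = (17, 7) again — its k=1 value — and the period has length 6.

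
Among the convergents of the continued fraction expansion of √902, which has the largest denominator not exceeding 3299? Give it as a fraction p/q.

54090/1801

√902 = [30; 30, 60, …] (period length 2).
Convergents:
  p_0/q_0 = 30/1
  p_1/q_1 = 901/30
  p_2/q_2 = 54090/1801
  p_3/q_3 = 1623601/54060
q_2 = 1801 ≤ 3299 < 54060 = q_3, so the answer is 54090/1801.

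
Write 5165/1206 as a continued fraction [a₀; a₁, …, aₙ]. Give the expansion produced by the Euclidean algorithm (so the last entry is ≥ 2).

[4; 3, 1, 1, 6, 3, 8]

5165 = 4*1206 + 341
1206 = 3*341 + 183
341 = 1*183 + 158
183 = 1*158 + 25
158 = 6*25 + 8
25 = 3*8 + 1
8 = 8*1 + 0  (stop)
So 5165/1206 = [4; 3, 1, 1, 6, 3, 8].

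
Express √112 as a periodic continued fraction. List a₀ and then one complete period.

[10; 1, 1, 2, 1, 1, 20]

a₀ = ⌊√112⌋ = 10.
With m₀=0, d₀=1 and mₖ₊₁ = dₖaₖ − mₖ, dₖ₊₁ = (n − mₖ₊₁²)/dₖ, aₖ₊₁ = ⌊(a₀+mₖ₊₁)/dₖ₊₁⌋:
  k=1: m=10, d=12, a=1
  k=2: m=2, d=9, a=1
  k=3: m=7, d=7, a=2
  k=4: m=7, d=9, a=1
  k=5: m=2, d=12, a=1
  k=6: m=10, d=1, a=20
d=1 and a=2a₀=20 at k=6, so the next step gives (m, d) = (10, 12) again — its k=1 value — and the period has length 6.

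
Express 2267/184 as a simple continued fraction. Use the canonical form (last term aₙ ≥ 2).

[12; 3, 8, 2, 3]

2267 = 12·184 + 59
184 = 3·59 + 7
59 = 8·7 + 3
7 = 2·3 + 1
3 = 3·1 + 0  (stop)
So 2267/184 = [12; 3, 8, 2, 3].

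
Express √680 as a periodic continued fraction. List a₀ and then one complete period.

[26; 13, 52]

a₀ = ⌊√680⌋ = 26.
With m₀=0, d₀=1 and mₖ₊₁ = dₖaₖ − mₖ, dₖ₊₁ = (n − mₖ₊₁²)/dₖ, aₖ₊₁ = ⌊(a₀+mₖ₊₁)/dₖ₊₁⌋:
  k=1: m=26, d=4, a=13
  k=2: m=26, d=1, a=52
d=1 and a=2a₀=52 at k=2, so the next step gives (m, d) = (26, 4) again — its k=1 value — and the period has length 2.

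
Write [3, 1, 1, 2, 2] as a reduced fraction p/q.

43/12

Using pₖ = aₖpₖ₋₁ + pₖ₋₂ and qₖ = aₖqₖ₋₁ + qₖ₋₂:
  k=0: a=3, p=3, q=1
  k=1: a=1, p=4, q=1
  k=2: a=1, p=7, q=2
  k=3: a=2, p=18, q=5
  k=4: a=2, p=43, q=12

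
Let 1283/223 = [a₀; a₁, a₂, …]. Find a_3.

1283 = 5·223 + 168   →  a_0 = 5
223 = 1·168 + 55   →  a_1 = 1
168 = 3·55 + 3   →  a_2 = 3
55 = 18·3 + 1   →  a_3 = 18

18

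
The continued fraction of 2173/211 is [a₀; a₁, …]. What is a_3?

1

2173 = 10·211 + 63   →  a_0 = 10
211 = 3·63 + 22   →  a_1 = 3
63 = 2·22 + 19   →  a_2 = 2
22 = 1·19 + 3   →  a_3 = 1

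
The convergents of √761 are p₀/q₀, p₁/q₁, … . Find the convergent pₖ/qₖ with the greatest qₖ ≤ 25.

469/17

√761 = [27; 1, 1, 2, 2, 1, 1, 54, …] (period length 7).
Convergents:
  p_0/q_0 = 27/1
  p_1/q_1 = 28/1
  p_2/q_2 = 55/2
  p_3/q_3 = 138/5
  p_4/q_4 = 331/12
  p_5/q_5 = 469/17
  p_6/q_6 = 800/29
q_5 = 17 ≤ 25 < 29 = q_6, so the answer is 469/17.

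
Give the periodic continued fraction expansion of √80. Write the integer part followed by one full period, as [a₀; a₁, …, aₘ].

[8; 1, 16]

a₀ = ⌊√80⌋ = 8.
With m₀=0, d₀=1 and mₖ₊₁ = dₖaₖ − mₖ, dₖ₊₁ = (n − mₖ₊₁²)/dₖ, aₖ₊₁ = ⌊(a₀+mₖ₊₁)/dₖ₊₁⌋:
  k=1: m=8, d=16, a=1
  k=2: m=8, d=1, a=16
d=1 and a=2a₀=16 at k=2, so the next step gives (m, d) = (8, 16) again — its k=1 value — and the period has length 2.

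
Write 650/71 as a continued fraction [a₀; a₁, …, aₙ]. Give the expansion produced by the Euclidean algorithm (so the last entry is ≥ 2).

[9; 6, 2, 5]

650 = 9*71 + 11
71 = 6*11 + 5
11 = 2*5 + 1
5 = 5*1 + 0  (stop)
So 650/71 = [9; 6, 2, 5].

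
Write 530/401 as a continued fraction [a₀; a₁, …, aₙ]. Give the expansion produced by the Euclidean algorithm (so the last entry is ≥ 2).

[1; 3, 9, 4, 1, 2]

530 = 1*401 + 129
401 = 3*129 + 14
129 = 9*14 + 3
14 = 4*3 + 2
3 = 1*2 + 1
2 = 2*1 + 0  (stop)
So 530/401 = [1; 3, 9, 4, 1, 2].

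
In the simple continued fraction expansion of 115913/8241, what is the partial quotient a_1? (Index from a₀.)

115913 = 14·8241 + 539   →  a_0 = 14
8241 = 15·539 + 156   →  a_1 = 15

15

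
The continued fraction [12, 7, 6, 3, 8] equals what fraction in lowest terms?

13730/1131

Fold from the inside: start with 8/1.
  3 + 1/8 = 25/8
  6 + 8/25 = 158/25
  7 + 25/158 = 1131/158
  12 + 158/1131 = 13730/1131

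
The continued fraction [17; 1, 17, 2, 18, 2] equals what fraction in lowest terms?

Using pₖ = aₖpₖ₋₁ + pₖ₋₂ and qₖ = aₖqₖ₋₁ + qₖ₋₂:
  k=0: a=17, p=17, q=1
  k=1: a=1, p=18, q=1
  k=2: a=17, p=323, q=18
  k=3: a=2, p=664, q=37
  k=4: a=18, p=12275, q=684
  k=5: a=2, p=25214, q=1405

25214/1405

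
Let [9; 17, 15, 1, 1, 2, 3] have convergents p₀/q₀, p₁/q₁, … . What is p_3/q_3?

2473/273

Using pₖ = aₖpₖ₋₁ + pₖ₋₂, qₖ = aₖqₖ₋₁ + qₖ₋₂ (with p₋₁=1, p₋₂=0, q₋₁=0, q₋₂=1):
  k=0: a=9, p=9, q=1
  k=1: a=17, p=154, q=17
  k=2: a=15, p=2319, q=256
  k=3: a=1, p=2473, q=273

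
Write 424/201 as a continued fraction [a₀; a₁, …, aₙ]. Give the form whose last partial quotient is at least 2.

424 = 2×201 + 22
201 = 9×22 + 3
22 = 7×3 + 1
3 = 3×1 + 0  (stop)
So 424/201 = [2; 9, 7, 3].

[2; 9, 7, 3]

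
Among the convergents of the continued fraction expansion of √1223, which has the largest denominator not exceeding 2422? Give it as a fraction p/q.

√1223 = [34; 1, 33, 1, 68, …] (period length 4).
Convergents:
  p_0/q_0 = 34/1
  p_1/q_1 = 35/1
  p_2/q_2 = 1189/34
  p_3/q_3 = 1224/35
  p_4/q_4 = 84421/2414
  p_5/q_5 = 85645/2449
q_4 = 2414 ≤ 2422 < 2449 = q_5, so the answer is 84421/2414.

84421/2414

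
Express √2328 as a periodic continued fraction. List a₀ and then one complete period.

a₀ = ⌊√2328⌋ = 48.

[48; 4, 96]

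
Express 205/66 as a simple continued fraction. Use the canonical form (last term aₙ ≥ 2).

[3; 9, 2, 3]

205 = 3*66 + 7
66 = 9*7 + 3
7 = 2*3 + 1
3 = 3*1 + 0  (stop)
So 205/66 = [3; 9, 2, 3].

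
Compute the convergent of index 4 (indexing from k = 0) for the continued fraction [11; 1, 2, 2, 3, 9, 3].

281/24

Using pₖ = aₖpₖ₋₁ + pₖ₋₂, qₖ = aₖqₖ₋₁ + qₖ₋₂ (with p₋₁=1, p₋₂=0, q₋₁=0, q₋₂=1):
  k=0: a=11, p=11, q=1
  k=1: a=1, p=12, q=1
  k=2: a=2, p=35, q=3
  k=3: a=2, p=82, q=7
  k=4: a=3, p=281, q=24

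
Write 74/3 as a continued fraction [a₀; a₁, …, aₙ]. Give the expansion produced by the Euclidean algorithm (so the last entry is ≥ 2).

[24; 1, 2]

74 = 24*3 + 2
3 = 1*2 + 1
2 = 2*1 + 0  (stop)
So 74/3 = [24; 1, 2].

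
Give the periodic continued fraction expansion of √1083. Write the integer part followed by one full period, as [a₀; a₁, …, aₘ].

a₀ = ⌊√1083⌋ = 32.
With m₀=0, d₀=1 and mₖ₊₁ = dₖaₖ − mₖ, dₖ₊₁ = (n − mₖ₊₁²)/dₖ, aₖ₊₁ = ⌊(a₀+mₖ₊₁)/dₖ₊₁⌋:
  k=1: m=32, d=59, a=1
  k=2: m=27, d=6, a=9
  k=3: m=27, d=59, a=1
  k=4: m=32, d=1, a=64
d=1 and a=2a₀=64 at k=4, so the next step gives (m, d) = (32, 59) again — its k=1 value — and the period has length 4.

[32; 1, 9, 1, 64]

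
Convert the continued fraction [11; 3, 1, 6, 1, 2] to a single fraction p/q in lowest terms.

Using pₖ = aₖpₖ₋₁ + pₖ₋₂ and qₖ = aₖqₖ₋₁ + qₖ₋₂:
  k=0: a=11, p=11, q=1
  k=1: a=3, p=34, q=3
  k=2: a=1, p=45, q=4
  k=3: a=6, p=304, q=27
  k=4: a=1, p=349, q=31
  k=5: a=2, p=1002, q=89

1002/89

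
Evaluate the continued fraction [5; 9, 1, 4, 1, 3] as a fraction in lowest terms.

Using pₖ = aₖpₖ₋₁ + pₖ₋₂ and qₖ = aₖqₖ₋₁ + qₖ₋₂:
  k=0: a=5, p=5, q=1
  k=1: a=9, p=46, q=9
  k=2: a=1, p=51, q=10
  k=3: a=4, p=250, q=49
  k=4: a=1, p=301, q=59
  k=5: a=3, p=1153, q=226

1153/226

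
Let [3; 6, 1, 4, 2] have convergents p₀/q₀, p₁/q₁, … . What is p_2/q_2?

Using pₖ = aₖpₖ₋₁ + pₖ₋₂, qₖ = aₖqₖ₋₁ + qₖ₋₂ (with p₋₁=1, p₋₂=0, q₋₁=0, q₋₂=1):
  k=0: a=3, p=3, q=1
  k=1: a=6, p=19, q=6
  k=2: a=1, p=22, q=7

22/7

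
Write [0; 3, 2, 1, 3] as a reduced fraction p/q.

11/37

Using pₖ = aₖpₖ₋₁ + pₖ₋₂ and qₖ = aₖqₖ₋₁ + qₖ₋₂:
  k=0: a=0, p=0, q=1
  k=1: a=3, p=1, q=3
  k=2: a=2, p=2, q=7
  k=3: a=1, p=3, q=10
  k=4: a=3, p=11, q=37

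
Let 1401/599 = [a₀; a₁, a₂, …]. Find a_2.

1

1401 = 2·599 + 203   →  a_0 = 2
599 = 2·203 + 193   →  a_1 = 2
203 = 1·193 + 10   →  a_2 = 1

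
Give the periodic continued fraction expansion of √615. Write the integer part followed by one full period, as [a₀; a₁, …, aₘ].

[24; 1, 3, 1, 48]

a₀ = ⌊√615⌋ = 24.
With m₀=0, d₀=1 and mₖ₊₁ = dₖaₖ − mₖ, dₖ₊₁ = (n − mₖ₊₁²)/dₖ, aₖ₊₁ = ⌊(a₀+mₖ₊₁)/dₖ₊₁⌋:
  k=1: m=24, d=39, a=1
  k=2: m=15, d=10, a=3
  k=3: m=15, d=39, a=1
  k=4: m=24, d=1, a=48
d=1 and a=2a₀=48 at k=4, so the next step gives (m, d) = (24, 39) again — its k=1 value — and the period has length 4.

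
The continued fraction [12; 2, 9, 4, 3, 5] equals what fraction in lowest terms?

Using pₖ = aₖpₖ₋₁ + pₖ₋₂ and qₖ = aₖqₖ₋₁ + qₖ₋₂:
  k=0: a=12, p=12, q=1
  k=1: a=2, p=25, q=2
  k=2: a=9, p=237, q=19
  k=3: a=4, p=973, q=78
  k=4: a=3, p=3156, q=253
  k=5: a=5, p=16753, q=1343

16753/1343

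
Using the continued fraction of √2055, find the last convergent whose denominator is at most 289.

12285/271

√2055 = [45; 3, 90, …] (period length 2).
Convergents:
  p_0/q_0 = 45/1
  p_1/q_1 = 136/3
  p_2/q_2 = 12285/271
  p_3/q_3 = 36991/816
q_2 = 271 ≤ 289 < 816 = q_3, so the answer is 12285/271.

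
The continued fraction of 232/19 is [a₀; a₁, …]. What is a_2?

1

232 = 12·19 + 4   →  a_0 = 12
19 = 4·4 + 3   →  a_1 = 4
4 = 1·3 + 1   →  a_2 = 1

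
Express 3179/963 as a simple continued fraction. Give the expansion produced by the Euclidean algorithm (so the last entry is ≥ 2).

[3; 3, 3, 8, 2, 5]

3179 = 3×963 + 290
963 = 3×290 + 93
290 = 3×93 + 11
93 = 8×11 + 5
11 = 2×5 + 1
5 = 5×1 + 0  (stop)
So 3179/963 = [3; 3, 3, 8, 2, 5].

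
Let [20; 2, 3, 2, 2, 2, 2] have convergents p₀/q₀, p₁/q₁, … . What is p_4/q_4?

797/39

Using pₖ = aₖpₖ₋₁ + pₖ₋₂, qₖ = aₖqₖ₋₁ + qₖ₋₂ (with p₋₁=1, p₋₂=0, q₋₁=0, q₋₂=1):
  k=0: a=20, p=20, q=1
  k=1: a=2, p=41, q=2
  k=2: a=3, p=143, q=7
  k=3: a=2, p=327, q=16
  k=4: a=2, p=797, q=39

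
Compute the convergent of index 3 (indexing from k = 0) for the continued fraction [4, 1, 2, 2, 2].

Using pₖ = aₖpₖ₋₁ + pₖ₋₂, qₖ = aₖqₖ₋₁ + qₖ₋₂ (with p₋₁=1, p₋₂=0, q₋₁=0, q₋₂=1):
  k=0: a=4, p=4, q=1
  k=1: a=1, p=5, q=1
  k=2: a=2, p=14, q=3
  k=3: a=2, p=33, q=7

33/7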